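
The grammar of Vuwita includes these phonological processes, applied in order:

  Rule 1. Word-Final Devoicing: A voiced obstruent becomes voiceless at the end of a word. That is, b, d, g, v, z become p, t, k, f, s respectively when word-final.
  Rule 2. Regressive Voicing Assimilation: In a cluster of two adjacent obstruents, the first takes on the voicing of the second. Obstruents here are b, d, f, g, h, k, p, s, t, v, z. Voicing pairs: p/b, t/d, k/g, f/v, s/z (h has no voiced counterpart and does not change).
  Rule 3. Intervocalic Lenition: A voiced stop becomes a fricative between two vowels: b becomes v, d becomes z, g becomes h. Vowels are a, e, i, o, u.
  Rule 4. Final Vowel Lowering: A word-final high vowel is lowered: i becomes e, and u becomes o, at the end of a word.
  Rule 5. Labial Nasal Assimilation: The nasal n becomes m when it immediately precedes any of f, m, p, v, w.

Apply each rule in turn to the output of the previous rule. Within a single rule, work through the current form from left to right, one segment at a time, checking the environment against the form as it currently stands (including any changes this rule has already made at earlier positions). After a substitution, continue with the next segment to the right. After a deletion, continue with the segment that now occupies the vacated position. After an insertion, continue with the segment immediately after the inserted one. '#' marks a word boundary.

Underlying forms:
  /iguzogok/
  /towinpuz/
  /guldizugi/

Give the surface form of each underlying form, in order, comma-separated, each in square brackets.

[ihuzohok], [towimpus], [guldizuhe]

/iguzogok/:
  Rule 1 Word-Final Devoicing: no change — [iguzogok]
  Rule 2 Regressive Voicing Assimilation: no change — [iguzogok]
  Rule 3 Intervocalic Lenition: [iguzogok] → [ihuzohok]
  Rule 4 Final Vowel Lowering: no change — [ihuzohok]
  Rule 5 Labial Nasal Assimilation: no change — [ihuzohok]
/towinpuz/:
  Rule 1 Word-Final Devoicing: [towinpuz] → [towinpus]
  Rule 2 Regressive Voicing Assimilation: no change — [towinpus]
  Rule 3 Intervocalic Lenition: no change — [towinpus]
  Rule 4 Final Vowel Lowering: no change — [towinpus]
  Rule 5 Labial Nasal Assimilation: [towinpus] → [towimpus]
/guldizugi/:
  Rule 1 Word-Final Devoicing: no change — [guldizugi]
  Rule 2 Regressive Voicing Assimilation: no change — [guldizugi]
  Rule 3 Intervocalic Lenition: [guldizugi] → [guldizuhi]
  Rule 4 Final Vowel Lowering: [guldizuhi] → [guldizuhe]
  Rule 5 Labial Nasal Assimilation: no change — [guldizuhe]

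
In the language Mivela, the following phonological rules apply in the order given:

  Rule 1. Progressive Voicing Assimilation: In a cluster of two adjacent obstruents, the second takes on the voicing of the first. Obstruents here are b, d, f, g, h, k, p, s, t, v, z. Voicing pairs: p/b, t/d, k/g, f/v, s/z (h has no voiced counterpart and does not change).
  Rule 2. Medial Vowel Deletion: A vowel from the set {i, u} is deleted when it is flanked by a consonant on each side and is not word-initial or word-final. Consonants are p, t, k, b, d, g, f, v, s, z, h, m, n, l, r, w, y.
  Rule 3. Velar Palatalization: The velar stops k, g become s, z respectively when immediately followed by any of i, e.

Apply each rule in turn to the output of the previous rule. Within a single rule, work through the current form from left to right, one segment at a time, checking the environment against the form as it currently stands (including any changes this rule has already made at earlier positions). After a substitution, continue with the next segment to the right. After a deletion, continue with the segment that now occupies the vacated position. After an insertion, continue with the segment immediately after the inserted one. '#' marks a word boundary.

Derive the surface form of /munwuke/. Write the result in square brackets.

[mnwse]

Rule 1 Progressive Voicing Assimilation: no change — [munwuke]
Rule 2 Medial Vowel Deletion: [munwuke] → [mnwke]
Rule 3 Velar Palatalization: [mnwke] → [mnwse]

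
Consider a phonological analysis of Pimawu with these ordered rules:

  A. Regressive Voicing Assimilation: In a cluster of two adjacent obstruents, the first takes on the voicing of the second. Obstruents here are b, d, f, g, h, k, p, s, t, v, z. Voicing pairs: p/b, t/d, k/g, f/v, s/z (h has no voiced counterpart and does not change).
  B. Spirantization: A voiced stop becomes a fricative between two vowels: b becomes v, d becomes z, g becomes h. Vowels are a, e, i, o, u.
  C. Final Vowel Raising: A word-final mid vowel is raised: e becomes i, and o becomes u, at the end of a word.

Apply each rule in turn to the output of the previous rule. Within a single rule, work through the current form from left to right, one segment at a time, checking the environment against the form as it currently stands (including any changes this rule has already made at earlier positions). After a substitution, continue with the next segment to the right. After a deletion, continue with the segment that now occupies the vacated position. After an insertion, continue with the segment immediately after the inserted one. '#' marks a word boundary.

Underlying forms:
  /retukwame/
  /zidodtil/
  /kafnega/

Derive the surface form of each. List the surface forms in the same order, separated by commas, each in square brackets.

/retukwame/:
  A Regressive Voicing Assimilation: no change — [retukwame]
  B Spirantization: no change — [retukwame]
  C Final Vowel Raising: [retukwame] → [retukwami]
/zidodtil/:
  A Regressive Voicing Assimilation: [zidodtil] → [zidottil]
  B Spirantization: [zidottil] → [zizottil]
  C Final Vowel Raising: no change — [zizottil]
/kafnega/:
  A Regressive Voicing Assimilation: no change — [kafnega]
  B Spirantization: [kafnega] → [kafneha]
  C Final Vowel Raising: no change — [kafneha]

[retukwami], [zizottil], [kafneha]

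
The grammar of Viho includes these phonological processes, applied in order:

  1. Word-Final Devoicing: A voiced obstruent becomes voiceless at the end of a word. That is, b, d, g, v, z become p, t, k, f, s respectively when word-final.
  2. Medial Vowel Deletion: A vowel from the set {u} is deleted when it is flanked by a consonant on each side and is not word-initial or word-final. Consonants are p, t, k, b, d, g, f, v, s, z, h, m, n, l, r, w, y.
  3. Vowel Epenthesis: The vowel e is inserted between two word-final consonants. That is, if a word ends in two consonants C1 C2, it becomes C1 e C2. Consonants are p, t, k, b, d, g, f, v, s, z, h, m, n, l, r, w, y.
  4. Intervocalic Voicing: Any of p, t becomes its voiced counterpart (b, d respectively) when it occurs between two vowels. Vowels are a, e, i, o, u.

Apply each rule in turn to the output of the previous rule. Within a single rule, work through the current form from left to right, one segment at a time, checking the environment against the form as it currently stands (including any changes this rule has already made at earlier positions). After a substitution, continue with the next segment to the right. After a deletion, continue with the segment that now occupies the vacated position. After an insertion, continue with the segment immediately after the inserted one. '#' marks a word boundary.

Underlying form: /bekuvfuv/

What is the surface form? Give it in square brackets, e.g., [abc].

[bekvfef]

1 Word-Final Devoicing: [bekuvfuv] → [bekuvfuf]
2 Medial Vowel Deletion: [bekuvfuf] → [bekvff]
3 Vowel Epenthesis: [bekvff] → [bekvfef]
4 Intervocalic Voicing: no change — [bekvfef]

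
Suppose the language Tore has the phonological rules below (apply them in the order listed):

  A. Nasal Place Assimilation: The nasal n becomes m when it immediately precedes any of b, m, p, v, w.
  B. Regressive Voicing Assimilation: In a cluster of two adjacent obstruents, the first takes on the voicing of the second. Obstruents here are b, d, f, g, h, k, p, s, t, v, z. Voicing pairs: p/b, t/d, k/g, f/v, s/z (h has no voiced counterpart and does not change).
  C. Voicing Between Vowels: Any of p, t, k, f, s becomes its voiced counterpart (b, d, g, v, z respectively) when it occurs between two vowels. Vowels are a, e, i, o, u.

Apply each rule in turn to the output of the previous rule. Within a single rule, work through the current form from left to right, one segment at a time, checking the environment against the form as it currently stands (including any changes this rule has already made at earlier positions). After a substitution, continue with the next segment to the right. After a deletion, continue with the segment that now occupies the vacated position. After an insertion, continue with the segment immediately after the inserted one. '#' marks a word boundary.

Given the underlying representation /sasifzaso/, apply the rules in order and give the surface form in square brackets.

[sazivzazo]

A Nasal Place Assimilation: no change — [sasifzaso]
B Regressive Voicing Assimilation: [sasifzaso] → [sasivzaso]
C Voicing Between Vowels: [sasivzaso] → [sazivzazo]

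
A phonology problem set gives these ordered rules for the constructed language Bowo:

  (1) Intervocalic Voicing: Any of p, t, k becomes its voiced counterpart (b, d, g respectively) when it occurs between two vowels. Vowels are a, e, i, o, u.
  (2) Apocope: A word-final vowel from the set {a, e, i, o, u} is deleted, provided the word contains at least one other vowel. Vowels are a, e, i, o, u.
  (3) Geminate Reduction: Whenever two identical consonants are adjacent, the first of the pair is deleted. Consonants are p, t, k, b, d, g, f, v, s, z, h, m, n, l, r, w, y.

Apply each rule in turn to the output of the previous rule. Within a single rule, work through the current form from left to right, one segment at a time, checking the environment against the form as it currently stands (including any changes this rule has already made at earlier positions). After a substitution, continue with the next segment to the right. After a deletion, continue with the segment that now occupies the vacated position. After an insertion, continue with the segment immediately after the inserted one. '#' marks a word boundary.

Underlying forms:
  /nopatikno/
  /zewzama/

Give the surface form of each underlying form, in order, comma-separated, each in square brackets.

[nobadikn], [zewzam]

/nopatikno/:
  (1) Intervocalic Voicing: [nopatikno] → [nobadikno]
  (2) Apocope: [nobadikno] → [nobadikn]
  (3) Geminate Reduction: no change — [nobadikn]
/zewzama/:
  (1) Intervocalic Voicing: no change — [zewzama]
  (2) Apocope: [zewzama] → [zewzam]
  (3) Geminate Reduction: no change — [zewzam]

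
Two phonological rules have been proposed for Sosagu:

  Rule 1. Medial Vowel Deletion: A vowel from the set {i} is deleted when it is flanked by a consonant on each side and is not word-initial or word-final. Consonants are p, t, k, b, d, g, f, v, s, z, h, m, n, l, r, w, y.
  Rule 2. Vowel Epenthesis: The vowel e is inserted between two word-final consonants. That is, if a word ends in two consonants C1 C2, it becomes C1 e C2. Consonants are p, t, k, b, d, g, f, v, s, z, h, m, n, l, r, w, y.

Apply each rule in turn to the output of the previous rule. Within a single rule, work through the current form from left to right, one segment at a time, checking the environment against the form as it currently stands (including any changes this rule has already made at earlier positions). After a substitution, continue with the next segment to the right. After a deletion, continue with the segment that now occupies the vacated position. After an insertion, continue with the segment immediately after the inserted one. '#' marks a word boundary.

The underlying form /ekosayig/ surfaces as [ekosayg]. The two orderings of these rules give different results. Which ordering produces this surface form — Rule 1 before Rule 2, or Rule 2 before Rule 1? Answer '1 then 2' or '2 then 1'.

2 then 1

Order 1 then 2:
  1 Medial Vowel Deletion: [ekosayig] → [ekosayg]
  2 Vowel Epenthesis: [ekosayg] → [ekosayeg]
  result: [ekosayeg]
Order 2 then 1:
  2 Vowel Epenthesis: no change — [ekosayig]
  1 Medial Vowel Deletion: [ekosayig] → [ekosayg]
  result: [ekosayg]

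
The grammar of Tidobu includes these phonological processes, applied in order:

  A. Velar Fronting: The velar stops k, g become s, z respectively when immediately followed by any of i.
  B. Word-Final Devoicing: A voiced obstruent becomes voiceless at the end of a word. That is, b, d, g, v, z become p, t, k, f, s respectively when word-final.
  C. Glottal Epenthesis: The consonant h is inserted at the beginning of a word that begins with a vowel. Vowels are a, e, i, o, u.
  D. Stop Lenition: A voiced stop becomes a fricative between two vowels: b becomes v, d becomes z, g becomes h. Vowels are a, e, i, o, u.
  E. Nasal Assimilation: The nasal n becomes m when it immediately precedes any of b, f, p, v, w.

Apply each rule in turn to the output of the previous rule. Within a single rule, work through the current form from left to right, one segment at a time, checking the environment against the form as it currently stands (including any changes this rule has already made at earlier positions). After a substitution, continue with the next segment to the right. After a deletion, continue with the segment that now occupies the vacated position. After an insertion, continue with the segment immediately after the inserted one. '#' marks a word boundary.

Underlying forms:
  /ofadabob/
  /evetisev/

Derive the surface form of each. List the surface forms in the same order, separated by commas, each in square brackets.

/ofadabob/:
  A Velar Fronting: no change — [ofadabob]
  B Word-Final Devoicing: [ofadabob] → [ofadabop]
  C Glottal Epenthesis: [ofadabop] → [hofadabop]
  D Stop Lenition: [hofadabop] → [hofazavop]
  E Nasal Assimilation: no change — [hofazavop]
/evetisev/:
  A Velar Fronting: no change — [evetisev]
  B Word-Final Devoicing: [evetisev] → [evetisef]
  C Glottal Epenthesis: [evetisef] → [hevetisef]
  D Stop Lenition: no change — [hevetisef]
  E Nasal Assimilation: no change — [hevetisef]

[hofazavop], [hevetisef]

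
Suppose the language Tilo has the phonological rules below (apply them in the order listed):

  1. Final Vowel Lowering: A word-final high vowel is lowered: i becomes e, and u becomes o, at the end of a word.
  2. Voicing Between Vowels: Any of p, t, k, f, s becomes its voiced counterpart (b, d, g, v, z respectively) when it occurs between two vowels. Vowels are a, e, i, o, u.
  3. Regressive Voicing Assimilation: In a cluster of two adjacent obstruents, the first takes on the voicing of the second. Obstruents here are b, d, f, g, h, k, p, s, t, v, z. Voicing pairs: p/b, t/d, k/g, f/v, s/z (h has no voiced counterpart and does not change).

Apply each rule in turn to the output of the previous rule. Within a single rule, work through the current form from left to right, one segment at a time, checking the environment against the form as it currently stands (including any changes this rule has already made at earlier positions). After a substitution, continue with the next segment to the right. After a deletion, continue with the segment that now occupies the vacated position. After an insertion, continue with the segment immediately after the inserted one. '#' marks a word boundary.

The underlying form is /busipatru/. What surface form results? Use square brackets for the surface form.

[buzibatro]

1 Final Vowel Lowering: [busipatru] → [busipatro]
2 Voicing Between Vowels: [busipatro] → [buzibatro]
3 Regressive Voicing Assimilation: no change — [buzibatro]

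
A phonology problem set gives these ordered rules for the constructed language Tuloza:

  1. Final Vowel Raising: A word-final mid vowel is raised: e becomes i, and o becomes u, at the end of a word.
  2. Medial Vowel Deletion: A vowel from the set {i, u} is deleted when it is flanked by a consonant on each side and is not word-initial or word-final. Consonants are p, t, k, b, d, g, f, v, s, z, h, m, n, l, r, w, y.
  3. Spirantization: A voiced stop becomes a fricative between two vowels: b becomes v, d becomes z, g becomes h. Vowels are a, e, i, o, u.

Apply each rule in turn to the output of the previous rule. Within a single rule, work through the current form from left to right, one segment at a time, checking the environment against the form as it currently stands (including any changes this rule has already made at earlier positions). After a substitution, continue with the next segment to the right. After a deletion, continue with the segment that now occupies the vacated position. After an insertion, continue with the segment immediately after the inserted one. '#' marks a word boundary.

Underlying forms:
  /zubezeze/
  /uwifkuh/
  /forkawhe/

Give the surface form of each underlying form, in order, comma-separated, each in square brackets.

/zubezeze/:
  1 Final Vowel Raising: [zubezeze] → [zubezezi]
  2 Medial Vowel Deletion: [zubezezi] → [zbezezi]
  3 Spirantization: no change — [zbezezi]
/uwifkuh/:
  1 Final Vowel Raising: no change — [uwifkuh]
  2 Medial Vowel Deletion: [uwifkuh] → [uwfkh]
  3 Spirantization: no change — [uwfkh]
/forkawhe/:
  1 Final Vowel Raising: [forkawhe] → [forkawhi]
  2 Medial Vowel Deletion: no change — [forkawhi]
  3 Spirantization: no change — [forkawhi]

[zbezezi], [uwfkh], [forkawhi]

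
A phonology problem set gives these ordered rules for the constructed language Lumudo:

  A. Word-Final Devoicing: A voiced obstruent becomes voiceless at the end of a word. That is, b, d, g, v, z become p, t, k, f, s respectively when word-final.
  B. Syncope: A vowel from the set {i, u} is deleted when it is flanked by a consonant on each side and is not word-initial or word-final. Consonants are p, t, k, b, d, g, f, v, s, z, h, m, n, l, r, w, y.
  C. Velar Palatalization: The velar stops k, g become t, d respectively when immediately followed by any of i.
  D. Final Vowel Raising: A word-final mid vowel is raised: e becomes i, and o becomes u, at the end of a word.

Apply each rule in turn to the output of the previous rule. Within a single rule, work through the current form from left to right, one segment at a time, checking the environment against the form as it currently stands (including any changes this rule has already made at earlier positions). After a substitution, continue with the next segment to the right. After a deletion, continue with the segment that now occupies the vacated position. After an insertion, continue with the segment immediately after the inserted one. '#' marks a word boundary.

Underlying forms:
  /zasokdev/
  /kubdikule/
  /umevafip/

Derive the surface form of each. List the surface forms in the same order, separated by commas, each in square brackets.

[zasokdef], [kbdkli], [umevafp]

/zasokdev/:
  A Word-Final Devoicing: [zasokdev] → [zasokdef]
  B Syncope: no change — [zasokdef]
  C Velar Palatalization: no change — [zasokdef]
  D Final Vowel Raising: no change — [zasokdef]
/kubdikule/:
  A Word-Final Devoicing: no change — [kubdikule]
  B Syncope: [kubdikule] → [kbdkle]
  C Velar Palatalization: no change — [kbdkle]
  D Final Vowel Raising: [kbdkle] → [kbdkli]
/umevafip/:
  A Word-Final Devoicing: no change — [umevafip]
  B Syncope: [umevafip] → [umevafp]
  C Velar Palatalization: no change — [umevafp]
  D Final Vowel Raising: no change — [umevafp]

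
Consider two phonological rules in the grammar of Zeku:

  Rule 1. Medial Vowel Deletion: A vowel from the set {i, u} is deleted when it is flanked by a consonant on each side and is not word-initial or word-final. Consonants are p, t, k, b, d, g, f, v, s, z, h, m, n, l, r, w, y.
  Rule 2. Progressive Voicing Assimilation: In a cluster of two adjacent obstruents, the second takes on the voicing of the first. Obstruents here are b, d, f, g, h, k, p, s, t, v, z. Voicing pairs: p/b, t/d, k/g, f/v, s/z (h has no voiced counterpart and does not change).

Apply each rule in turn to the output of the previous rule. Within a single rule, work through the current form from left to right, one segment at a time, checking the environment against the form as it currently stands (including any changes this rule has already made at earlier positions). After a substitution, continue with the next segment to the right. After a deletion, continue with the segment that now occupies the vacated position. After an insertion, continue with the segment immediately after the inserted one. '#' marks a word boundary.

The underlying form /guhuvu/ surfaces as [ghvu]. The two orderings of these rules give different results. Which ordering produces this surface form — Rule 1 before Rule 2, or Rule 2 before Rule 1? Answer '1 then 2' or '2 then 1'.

2 then 1

Order 1 then 2:
  1 Medial Vowel Deletion: [guhuvu] → [ghvu]
  2 Progressive Voicing Assimilation: [ghvu] → [ghfu]
  result: [ghfu]
Order 2 then 1:
  2 Progressive Voicing Assimilation: no change — [guhuvu]
  1 Medial Vowel Deletion: [guhuvu] → [ghvu]
  result: [ghvu]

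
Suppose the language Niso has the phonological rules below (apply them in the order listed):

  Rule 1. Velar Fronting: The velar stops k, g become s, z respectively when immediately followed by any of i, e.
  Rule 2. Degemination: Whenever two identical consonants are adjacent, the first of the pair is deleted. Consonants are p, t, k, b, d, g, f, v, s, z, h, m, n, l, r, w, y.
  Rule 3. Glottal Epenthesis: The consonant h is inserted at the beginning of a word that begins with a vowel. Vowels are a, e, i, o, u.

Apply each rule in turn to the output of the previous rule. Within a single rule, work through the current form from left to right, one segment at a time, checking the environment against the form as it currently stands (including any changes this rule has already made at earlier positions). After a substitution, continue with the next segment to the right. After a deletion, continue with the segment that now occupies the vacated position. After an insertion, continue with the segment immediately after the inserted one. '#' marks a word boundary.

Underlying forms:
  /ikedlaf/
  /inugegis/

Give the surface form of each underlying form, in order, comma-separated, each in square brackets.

/ikedlaf/:
  Rule 1 Velar Fronting: [ikedlaf] → [isedlaf]
  Rule 2 Degemination: no change — [isedlaf]
  Rule 3 Glottal Epenthesis: [isedlaf] → [hisedlaf]
/inugegis/:
  Rule 1 Velar Fronting: [inugegis] → [inuzezis]
  Rule 2 Degemination: no change — [inuzezis]
  Rule 3 Glottal Epenthesis: [inuzezis] → [hinuzezis]

[hisedlaf], [hinuzezis]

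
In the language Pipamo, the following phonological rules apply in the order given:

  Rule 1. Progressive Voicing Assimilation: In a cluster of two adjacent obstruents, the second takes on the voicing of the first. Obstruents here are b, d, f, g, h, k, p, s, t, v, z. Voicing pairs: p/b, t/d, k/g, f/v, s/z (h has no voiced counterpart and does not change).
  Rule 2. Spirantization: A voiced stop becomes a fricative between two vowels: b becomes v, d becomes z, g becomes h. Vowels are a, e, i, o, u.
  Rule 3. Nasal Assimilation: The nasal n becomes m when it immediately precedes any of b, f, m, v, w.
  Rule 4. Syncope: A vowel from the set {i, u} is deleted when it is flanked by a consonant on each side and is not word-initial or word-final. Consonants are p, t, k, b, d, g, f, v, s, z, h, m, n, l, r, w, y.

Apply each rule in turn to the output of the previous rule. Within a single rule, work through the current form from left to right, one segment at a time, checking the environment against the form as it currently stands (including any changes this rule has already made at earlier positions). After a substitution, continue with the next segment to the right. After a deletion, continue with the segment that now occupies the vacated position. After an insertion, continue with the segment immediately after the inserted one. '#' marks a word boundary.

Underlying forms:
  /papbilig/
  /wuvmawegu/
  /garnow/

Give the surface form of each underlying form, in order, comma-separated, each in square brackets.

/papbilig/:
  Rule 1 Progressive Voicing Assimilation: [papbilig] → [pappilig]
  Rule 2 Spirantization: no change — [pappilig]
  Rule 3 Nasal Assimilation: no change — [pappilig]
  Rule 4 Syncope: [pappilig] → [papplg]
/wuvmawegu/:
  Rule 1 Progressive Voicing Assimilation: no change — [wuvmawegu]
  Rule 2 Spirantization: [wuvmawegu] → [wuvmawehu]
  Rule 3 Nasal Assimilation: no change — [wuvmawehu]
  Rule 4 Syncope: [wuvmawehu] → [wvmawehu]
/garnow/:
  Rule 1 Progressive Voicing Assimilation: no change — [garnow]
  Rule 2 Spirantization: no change — [garnow]
  Rule 3 Nasal Assimilation: no change — [garnow]
  Rule 4 Syncope: no change — [garnow]

[papplg], [wvmawehu], [garnow]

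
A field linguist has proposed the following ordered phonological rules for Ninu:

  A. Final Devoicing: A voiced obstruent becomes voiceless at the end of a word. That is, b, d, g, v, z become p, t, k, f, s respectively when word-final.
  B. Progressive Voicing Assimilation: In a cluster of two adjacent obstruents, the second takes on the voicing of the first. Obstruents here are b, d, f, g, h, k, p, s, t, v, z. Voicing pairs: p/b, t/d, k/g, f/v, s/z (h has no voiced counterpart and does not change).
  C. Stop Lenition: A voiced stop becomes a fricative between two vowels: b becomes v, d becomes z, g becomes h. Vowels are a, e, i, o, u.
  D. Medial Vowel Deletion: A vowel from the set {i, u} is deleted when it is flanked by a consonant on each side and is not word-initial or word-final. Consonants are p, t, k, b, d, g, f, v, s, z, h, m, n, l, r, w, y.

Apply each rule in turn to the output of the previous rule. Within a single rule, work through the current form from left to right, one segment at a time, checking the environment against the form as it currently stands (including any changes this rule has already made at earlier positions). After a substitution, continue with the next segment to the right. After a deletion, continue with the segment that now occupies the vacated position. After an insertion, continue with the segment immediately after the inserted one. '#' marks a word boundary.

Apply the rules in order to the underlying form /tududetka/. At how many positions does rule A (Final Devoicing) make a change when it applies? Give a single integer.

0

A Final Devoicing: no change — [tududetka]
B Progressive Voicing Assimilation: no change — [tududetka]
C Stop Lenition: [tududetka] → [tuzuzetka]
D Medial Vowel Deletion: [tuzuzetka] → [tzzetka]
Rule A changed 0 position(s).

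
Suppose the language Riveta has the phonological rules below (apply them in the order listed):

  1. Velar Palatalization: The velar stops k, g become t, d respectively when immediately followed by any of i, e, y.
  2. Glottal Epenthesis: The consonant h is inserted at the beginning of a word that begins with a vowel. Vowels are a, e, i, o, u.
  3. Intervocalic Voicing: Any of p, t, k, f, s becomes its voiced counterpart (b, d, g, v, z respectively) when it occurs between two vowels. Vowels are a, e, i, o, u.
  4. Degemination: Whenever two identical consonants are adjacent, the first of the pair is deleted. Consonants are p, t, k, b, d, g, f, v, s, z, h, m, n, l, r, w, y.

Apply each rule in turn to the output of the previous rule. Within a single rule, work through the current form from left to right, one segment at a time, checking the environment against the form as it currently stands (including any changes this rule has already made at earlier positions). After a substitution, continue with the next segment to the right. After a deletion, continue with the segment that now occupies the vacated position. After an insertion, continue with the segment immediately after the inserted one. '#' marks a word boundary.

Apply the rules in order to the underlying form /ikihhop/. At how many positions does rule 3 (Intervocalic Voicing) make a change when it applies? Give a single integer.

1 Velar Palatalization: [ikihhop] → [itihhop]
2 Glottal Epenthesis: [itihhop] → [hitihhop]
3 Intervocalic Voicing: [hitihhop] → [hidihhop]
4 Degemination: [hidihhop] → [hidihop]
Rule 3 changed 1 position(s).

1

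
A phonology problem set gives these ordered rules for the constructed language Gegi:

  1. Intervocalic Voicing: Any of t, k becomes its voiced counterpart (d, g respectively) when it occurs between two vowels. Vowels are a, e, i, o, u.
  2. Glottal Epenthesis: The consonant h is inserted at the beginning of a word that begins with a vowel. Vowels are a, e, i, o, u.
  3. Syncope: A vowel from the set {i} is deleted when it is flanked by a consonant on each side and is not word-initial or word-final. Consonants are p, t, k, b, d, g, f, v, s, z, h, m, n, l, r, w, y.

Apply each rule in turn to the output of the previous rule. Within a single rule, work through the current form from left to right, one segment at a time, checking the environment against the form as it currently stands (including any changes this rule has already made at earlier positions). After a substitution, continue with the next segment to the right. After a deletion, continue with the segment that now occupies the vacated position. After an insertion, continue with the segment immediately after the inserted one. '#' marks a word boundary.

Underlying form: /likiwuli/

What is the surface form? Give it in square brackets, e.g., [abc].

[lgwuli]

1 Intervocalic Voicing: [likiwuli] → [ligiwuli]
2 Glottal Epenthesis: no change — [ligiwuli]
3 Syncope: [ligiwuli] → [lgwuli]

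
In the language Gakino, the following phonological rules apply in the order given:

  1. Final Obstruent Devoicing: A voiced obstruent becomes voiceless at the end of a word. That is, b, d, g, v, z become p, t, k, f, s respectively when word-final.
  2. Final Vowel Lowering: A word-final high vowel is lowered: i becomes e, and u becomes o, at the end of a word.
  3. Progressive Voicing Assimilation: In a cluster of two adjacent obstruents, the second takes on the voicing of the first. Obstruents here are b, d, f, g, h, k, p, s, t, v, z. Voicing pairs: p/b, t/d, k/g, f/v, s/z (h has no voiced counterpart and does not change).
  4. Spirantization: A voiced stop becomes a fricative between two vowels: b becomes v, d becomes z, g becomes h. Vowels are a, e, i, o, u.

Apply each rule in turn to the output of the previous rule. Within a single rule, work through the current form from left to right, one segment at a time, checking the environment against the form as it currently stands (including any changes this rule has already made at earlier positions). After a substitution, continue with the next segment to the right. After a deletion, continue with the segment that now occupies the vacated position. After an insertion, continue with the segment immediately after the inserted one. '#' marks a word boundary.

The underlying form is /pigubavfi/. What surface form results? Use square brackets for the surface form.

[pihuvavve]

1 Final Obstruent Devoicing: no change — [pigubavfi]
2 Final Vowel Lowering: [pigubavfi] → [pigubavfe]
3 Progressive Voicing Assimilation: [pigubavfe] → [pigubavve]
4 Spirantization: [pigubavve] → [pihuvavve]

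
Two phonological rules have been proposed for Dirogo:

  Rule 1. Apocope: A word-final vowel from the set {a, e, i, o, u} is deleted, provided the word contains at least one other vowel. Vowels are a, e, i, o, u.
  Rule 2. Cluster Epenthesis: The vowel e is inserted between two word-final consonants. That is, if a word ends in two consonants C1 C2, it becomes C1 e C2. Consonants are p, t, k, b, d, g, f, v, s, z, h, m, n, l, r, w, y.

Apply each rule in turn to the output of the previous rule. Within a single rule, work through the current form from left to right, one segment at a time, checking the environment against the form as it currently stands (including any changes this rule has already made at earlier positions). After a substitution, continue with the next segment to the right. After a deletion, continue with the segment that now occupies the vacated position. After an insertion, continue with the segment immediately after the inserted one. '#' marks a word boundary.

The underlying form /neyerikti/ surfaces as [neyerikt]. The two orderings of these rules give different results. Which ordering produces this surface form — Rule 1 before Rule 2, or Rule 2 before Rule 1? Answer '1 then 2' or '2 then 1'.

2 then 1

Order 1 then 2:
  1 Apocope: [neyerikti] → [neyerikt]
  2 Cluster Epenthesis: [neyerikt] → [neyeriket]
  result: [neyeriket]
Order 2 then 1:
  2 Cluster Epenthesis: no change — [neyerikti]
  1 Apocope: [neyerikti] → [neyerikt]
  result: [neyerikt]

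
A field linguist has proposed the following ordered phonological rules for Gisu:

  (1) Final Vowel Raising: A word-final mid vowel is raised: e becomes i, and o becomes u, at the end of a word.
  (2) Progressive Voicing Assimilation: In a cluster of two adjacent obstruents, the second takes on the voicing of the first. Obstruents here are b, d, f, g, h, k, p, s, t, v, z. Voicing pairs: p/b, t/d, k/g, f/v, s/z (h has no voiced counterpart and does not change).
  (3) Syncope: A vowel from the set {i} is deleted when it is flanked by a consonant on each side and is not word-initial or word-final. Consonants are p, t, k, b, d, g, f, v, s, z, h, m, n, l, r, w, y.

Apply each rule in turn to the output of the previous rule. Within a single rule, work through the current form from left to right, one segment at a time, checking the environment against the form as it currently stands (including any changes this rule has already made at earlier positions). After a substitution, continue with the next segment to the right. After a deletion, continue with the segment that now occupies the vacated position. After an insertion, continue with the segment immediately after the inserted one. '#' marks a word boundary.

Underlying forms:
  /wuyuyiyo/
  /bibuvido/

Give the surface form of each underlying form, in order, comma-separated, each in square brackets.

[wuyuyyu], [bbuvdu]

/wuyuyiyo/:
  (1) Final Vowel Raising: [wuyuyiyo] → [wuyuyiyu]
  (2) Progressive Voicing Assimilation: no change — [wuyuyiyu]
  (3) Syncope: [wuyuyiyu] → [wuyuyyu]
/bibuvido/:
  (1) Final Vowel Raising: [bibuvido] → [bibuvidu]
  (2) Progressive Voicing Assimilation: no change — [bibuvidu]
  (3) Syncope: [bibuvidu] → [bbuvdu]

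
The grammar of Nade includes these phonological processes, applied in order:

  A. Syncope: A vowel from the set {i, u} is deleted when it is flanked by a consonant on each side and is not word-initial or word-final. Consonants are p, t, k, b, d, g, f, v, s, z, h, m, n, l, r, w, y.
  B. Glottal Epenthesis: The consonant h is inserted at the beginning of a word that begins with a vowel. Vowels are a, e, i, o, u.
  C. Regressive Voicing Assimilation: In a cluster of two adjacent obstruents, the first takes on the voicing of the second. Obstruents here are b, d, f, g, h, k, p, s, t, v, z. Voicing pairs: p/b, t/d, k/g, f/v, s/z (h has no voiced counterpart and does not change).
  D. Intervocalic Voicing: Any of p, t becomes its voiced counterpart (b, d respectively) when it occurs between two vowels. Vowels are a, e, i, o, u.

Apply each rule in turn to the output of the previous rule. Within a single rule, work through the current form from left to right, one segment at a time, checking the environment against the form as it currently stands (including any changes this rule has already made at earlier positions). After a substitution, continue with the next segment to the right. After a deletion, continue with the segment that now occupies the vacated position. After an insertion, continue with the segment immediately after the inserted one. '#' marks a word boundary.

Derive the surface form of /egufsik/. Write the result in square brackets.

[hekfsk]

A Syncope: [egufsik] → [egfsk]
B Glottal Epenthesis: [egfsk] → [hegfsk]
C Regressive Voicing Assimilation: [hegfsk] → [hekfsk]
D Intervocalic Voicing: no change — [hekfsk]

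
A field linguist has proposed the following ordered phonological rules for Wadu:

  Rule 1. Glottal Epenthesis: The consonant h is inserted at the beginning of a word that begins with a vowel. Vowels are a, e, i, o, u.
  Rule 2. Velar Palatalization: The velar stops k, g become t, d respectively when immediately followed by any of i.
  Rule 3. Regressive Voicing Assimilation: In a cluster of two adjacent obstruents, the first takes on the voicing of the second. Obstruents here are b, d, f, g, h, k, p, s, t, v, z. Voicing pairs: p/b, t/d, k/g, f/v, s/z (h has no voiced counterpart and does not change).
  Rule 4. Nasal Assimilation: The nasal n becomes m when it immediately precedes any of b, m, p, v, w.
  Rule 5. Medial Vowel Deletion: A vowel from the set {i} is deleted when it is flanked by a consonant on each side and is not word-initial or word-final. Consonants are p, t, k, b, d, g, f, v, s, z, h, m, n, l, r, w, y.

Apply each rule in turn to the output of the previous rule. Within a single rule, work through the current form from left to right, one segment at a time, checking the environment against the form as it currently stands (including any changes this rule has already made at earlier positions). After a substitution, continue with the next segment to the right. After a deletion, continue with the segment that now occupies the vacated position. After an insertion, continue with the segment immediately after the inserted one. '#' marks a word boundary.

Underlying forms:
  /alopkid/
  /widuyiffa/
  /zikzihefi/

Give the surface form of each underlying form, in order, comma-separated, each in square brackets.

[haloptd], [wduyffa], [zgzhefi]

/alopkid/:
  Rule 1 Glottal Epenthesis: [alopkid] → [halopkid]
  Rule 2 Velar Palatalization: [halopkid] → [haloptid]
  Rule 3 Regressive Voicing Assimilation: no change — [haloptid]
  Rule 4 Nasal Assimilation: no change — [haloptid]
  Rule 5 Medial Vowel Deletion: [haloptid] → [haloptd]
/widuyiffa/:
  Rule 1 Glottal Epenthesis: no change — [widuyiffa]
  Rule 2 Velar Palatalization: no change — [widuyiffa]
  Rule 3 Regressive Voicing Assimilation: no change — [widuyiffa]
  Rule 4 Nasal Assimilation: no change — [widuyiffa]
  Rule 5 Medial Vowel Deletion: [widuyiffa] → [wduyffa]
/zikzihefi/:
  Rule 1 Glottal Epenthesis: no change — [zikzihefi]
  Rule 2 Velar Palatalization: no change — [zikzihefi]
  Rule 3 Regressive Voicing Assimilation: [zikzihefi] → [zigzihefi]
  Rule 4 Nasal Assimilation: no change — [zigzihefi]
  Rule 5 Medial Vowel Deletion: [zigzihefi] → [zgzhefi]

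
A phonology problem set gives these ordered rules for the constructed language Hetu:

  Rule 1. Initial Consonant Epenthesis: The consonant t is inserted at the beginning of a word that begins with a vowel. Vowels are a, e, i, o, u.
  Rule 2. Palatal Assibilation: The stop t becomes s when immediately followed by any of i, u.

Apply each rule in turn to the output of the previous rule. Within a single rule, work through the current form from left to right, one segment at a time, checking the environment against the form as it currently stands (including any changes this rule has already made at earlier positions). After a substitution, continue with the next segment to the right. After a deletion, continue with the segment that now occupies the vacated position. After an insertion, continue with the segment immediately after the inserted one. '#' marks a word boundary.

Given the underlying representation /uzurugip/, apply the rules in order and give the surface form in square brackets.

[suzurugip]

Rule 1 Initial Consonant Epenthesis: [uzurugip] → [tuzurugip]
Rule 2 Palatal Assibilation: [tuzurugip] → [suzurugip]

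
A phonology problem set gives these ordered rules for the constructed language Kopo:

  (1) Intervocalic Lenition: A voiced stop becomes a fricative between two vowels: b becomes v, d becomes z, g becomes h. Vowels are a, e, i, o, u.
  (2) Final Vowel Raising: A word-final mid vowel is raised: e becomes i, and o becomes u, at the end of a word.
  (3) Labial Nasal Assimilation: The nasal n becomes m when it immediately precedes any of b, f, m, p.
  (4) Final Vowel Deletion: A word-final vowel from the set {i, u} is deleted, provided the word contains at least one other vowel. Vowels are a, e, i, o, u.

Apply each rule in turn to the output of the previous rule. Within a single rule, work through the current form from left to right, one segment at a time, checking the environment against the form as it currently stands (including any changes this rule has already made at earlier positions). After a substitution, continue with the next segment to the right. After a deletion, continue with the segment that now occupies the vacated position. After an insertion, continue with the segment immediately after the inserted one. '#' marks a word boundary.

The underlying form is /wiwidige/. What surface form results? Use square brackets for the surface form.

[wiwizih]

(1) Intervocalic Lenition: [wiwidige] → [wiwizihe]
(2) Final Vowel Raising: [wiwizihe] → [wiwizihi]
(3) Labial Nasal Assimilation: no change — [wiwizihi]
(4) Final Vowel Deletion: [wiwizihi] → [wiwizih]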